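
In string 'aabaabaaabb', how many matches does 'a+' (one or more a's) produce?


Pattern 'a+' matches one or more consecutive a's.
String: 'aabaabaaabb'
Scanning for runs of a:
  Match 1: 'aa' (length 2)
  Match 2: 'aa' (length 2)
  Match 3: 'aaa' (length 3)
Total matches: 3

3


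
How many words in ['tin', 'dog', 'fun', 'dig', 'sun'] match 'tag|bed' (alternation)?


Alternation 'tag|bed' matches either 'tag' or 'bed'.
Checking each word:
  'tin' -> no
  'dog' -> no
  'fun' -> no
  'dig' -> no
  'sun' -> no
Matches: []
Count: 0

0


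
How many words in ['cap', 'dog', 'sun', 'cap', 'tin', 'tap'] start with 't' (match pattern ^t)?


Pattern ^t anchors to start of word. Check which words begin with 't':
  'cap' -> no
  'dog' -> no
  'sun' -> no
  'cap' -> no
  'tin' -> MATCH (starts with 't')
  'tap' -> MATCH (starts with 't')
Matching words: ['tin', 'tap']
Count: 2

2


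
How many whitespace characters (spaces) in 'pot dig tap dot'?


\s matches whitespace characters (spaces, tabs, etc.).
Text: 'pot dig tap dot'
This text has 4 words separated by spaces.
Number of spaces = number of words - 1 = 4 - 1 = 3

3


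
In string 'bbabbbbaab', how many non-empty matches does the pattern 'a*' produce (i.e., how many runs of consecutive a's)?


Pattern 'a*' matches zero or more a's. We want non-empty runs of consecutive a's.
String: 'bbabbbbaab'
Walking through the string to find runs of a's:
  Run 1: positions 2-2 -> 'a'
  Run 2: positions 7-8 -> 'aa'
Non-empty runs found: ['a', 'aa']
Count: 2

2


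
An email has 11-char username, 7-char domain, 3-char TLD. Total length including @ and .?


An email address has format: username@domain.tld
Username length: 11
'@' character: 1
Domain length: 7
'.' character: 1
TLD length: 3
Total = 11 + 1 + 7 + 1 + 3 = 23

23


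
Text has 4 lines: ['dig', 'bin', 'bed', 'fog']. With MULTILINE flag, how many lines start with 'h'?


With MULTILINE flag, ^ matches the start of each line.
Lines: ['dig', 'bin', 'bed', 'fog']
Checking which lines start with 'h':
  Line 1: 'dig' -> no
  Line 2: 'bin' -> no
  Line 3: 'bed' -> no
  Line 4: 'fog' -> no
Matching lines: []
Count: 0

0


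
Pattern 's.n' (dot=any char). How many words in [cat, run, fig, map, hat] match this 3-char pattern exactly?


Pattern 's.n' means: starts with 's', any single char, ends with 'n'.
Checking each word (must be exactly 3 chars):
  'cat' (len=3): no
  'run' (len=3): no
  'fig' (len=3): no
  'map' (len=3): no
  'hat' (len=3): no
Matching words: []
Total: 0

0


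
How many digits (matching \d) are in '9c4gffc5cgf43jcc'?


\d matches any digit 0-9.
Scanning '9c4gffc5cgf43jcc':
  pos 0: '9' -> DIGIT
  pos 2: '4' -> DIGIT
  pos 7: '5' -> DIGIT
  pos 11: '4' -> DIGIT
  pos 12: '3' -> DIGIT
Digits found: ['9', '4', '5', '4', '3']
Total: 5

5


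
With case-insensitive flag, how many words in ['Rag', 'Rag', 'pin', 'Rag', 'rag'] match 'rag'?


Case-insensitive matching: compare each word's lowercase form to 'rag'.
  'Rag' -> lower='rag' -> MATCH
  'Rag' -> lower='rag' -> MATCH
  'pin' -> lower='pin' -> no
  'Rag' -> lower='rag' -> MATCH
  'rag' -> lower='rag' -> MATCH
Matches: ['Rag', 'Rag', 'Rag', 'rag']
Count: 4

4


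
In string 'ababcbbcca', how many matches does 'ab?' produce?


Pattern 'ab?' matches 'a' optionally followed by 'b'.
String: 'ababcbbcca'
Scanning left to right for 'a' then checking next char:
  Match 1: 'ab' (a followed by b)
  Match 2: 'ab' (a followed by b)
  Match 3: 'a' (a not followed by b)
Total matches: 3

3


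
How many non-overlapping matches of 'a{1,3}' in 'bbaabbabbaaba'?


Pattern 'a{1,3}' matches between 1 and 3 consecutive a's (greedy).
String: 'bbaabbabbaaba'
Finding runs of a's and applying greedy matching:
  Run at pos 2: 'aa' (length 2)
  Run at pos 6: 'a' (length 1)
  Run at pos 9: 'aa' (length 2)
  Run at pos 12: 'a' (length 1)
Matches: ['aa', 'a', 'aa', 'a']
Count: 4

4


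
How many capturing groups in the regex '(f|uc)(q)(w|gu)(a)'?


To count capturing groups, count each '(' that starts a group.
Pattern: '(f|uc)(q)(w|gu)(a)'
Walking through the pattern:
  Position 0: '(' -> group #1
  Position 6: '(' -> group #2
  Position 9: '(' -> group #3
  Position 15: '(' -> group #4
Total capturing groups: 4

4


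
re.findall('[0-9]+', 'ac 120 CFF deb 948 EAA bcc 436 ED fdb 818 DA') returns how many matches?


Pattern '[0-9]+' finds one or more digits.
Text: 'ac 120 CFF deb 948 EAA bcc 436 ED fdb 818 DA'
Scanning for matches:
  Match 1: '120'
  Match 2: '948'
  Match 3: '436'
  Match 4: '818'
Total matches: 4

4


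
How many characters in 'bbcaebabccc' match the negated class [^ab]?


Negated class [^ab] matches any char NOT in {a, b}
Scanning 'bbcaebabccc':
  pos 0: 'b' -> no (excluded)
  pos 1: 'b' -> no (excluded)
  pos 2: 'c' -> MATCH
  pos 3: 'a' -> no (excluded)
  pos 4: 'e' -> MATCH
  pos 5: 'b' -> no (excluded)
  pos 6: 'a' -> no (excluded)
  pos 7: 'b' -> no (excluded)
  pos 8: 'c' -> MATCH
  pos 9: 'c' -> MATCH
  pos 10: 'c' -> MATCH
Total matches: 5

5


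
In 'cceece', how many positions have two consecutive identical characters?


Looking for consecutive identical characters in 'cceece':
  pos 0-1: 'c' vs 'c' -> MATCH ('cc')
  pos 1-2: 'c' vs 'e' -> different
  pos 2-3: 'e' vs 'e' -> MATCH ('ee')
  pos 3-4: 'e' vs 'c' -> different
  pos 4-5: 'c' vs 'e' -> different
Consecutive identical pairs: ['cc', 'ee']
Count: 2

2


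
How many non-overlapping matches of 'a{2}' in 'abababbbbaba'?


Pattern 'a{2}' matches exactly 2 consecutive a's (greedy, non-overlapping).
String: 'abababbbbaba'
Scanning for runs of a's:
  Run at pos 0: 'a' (length 1) -> 0 match(es)
  Run at pos 2: 'a' (length 1) -> 0 match(es)
  Run at pos 4: 'a' (length 1) -> 0 match(es)
  Run at pos 9: 'a' (length 1) -> 0 match(es)
  Run at pos 11: 'a' (length 1) -> 0 match(es)
Matches found: []
Total: 0

0


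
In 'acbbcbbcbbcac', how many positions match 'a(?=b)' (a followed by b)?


Lookahead 'a(?=b)' matches 'a' only when followed by 'b'.
String: 'acbbcbbcbbcac'
Checking each position where char is 'a':
  pos 0: 'a' -> no (next='c')
  pos 11: 'a' -> no (next='c')
Matching positions: []
Count: 0

0


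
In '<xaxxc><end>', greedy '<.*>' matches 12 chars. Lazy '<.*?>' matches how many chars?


Greedy '<.*>' tries to match as MUCH as possible.
Lazy '<.*?>' tries to match as LITTLE as possible.

String: '<xaxxc><end>'
Greedy '<.*>' starts at first '<' and extends to the LAST '>': '<xaxxc><end>' (12 chars)
Lazy '<.*?>' starts at first '<' and stops at the FIRST '>': '<xaxxc>' (7 chars)

7


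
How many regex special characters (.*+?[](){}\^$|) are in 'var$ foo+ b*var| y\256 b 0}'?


Regex special characters are: . * + ? [ ] ( ) { } \ ^ $ |
Scanning 'var$ foo+ b*var| y\256 b 0}':
  pos 3: '$' -> SPECIAL
  pos 8: '+' -> SPECIAL
  pos 11: '*' -> SPECIAL
  pos 15: '|' -> SPECIAL
  pos 18: '\' -> SPECIAL
  pos 26: '}' -> SPECIAL
Special chars found: ['$', '+', '*', '|', '\\', '}']
Total: 6

6


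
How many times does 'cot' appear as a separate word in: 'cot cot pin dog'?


Scanning each word for exact match 'cot':
  Word 1: 'cot' -> MATCH
  Word 2: 'cot' -> MATCH
  Word 3: 'pin' -> no
  Word 4: 'dog' -> no
Total matches: 2

2


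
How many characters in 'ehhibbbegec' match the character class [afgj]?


Character class [afgj] matches any of: {a, f, g, j}
Scanning string 'ehhibbbegec' character by character:
  pos 0: 'e' -> no
  pos 1: 'h' -> no
  pos 2: 'h' -> no
  pos 3: 'i' -> no
  pos 4: 'b' -> no
  pos 5: 'b' -> no
  pos 6: 'b' -> no
  pos 7: 'e' -> no
  pos 8: 'g' -> MATCH
  pos 9: 'e' -> no
  pos 10: 'c' -> no
Total matches: 1

1


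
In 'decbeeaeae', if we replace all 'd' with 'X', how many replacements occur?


re.sub('d', 'X', text) replaces every occurrence of 'd' with 'X'.
Text: 'decbeeaeae'
Scanning for 'd':
  pos 0: 'd' -> replacement #1
Total replacements: 1

1


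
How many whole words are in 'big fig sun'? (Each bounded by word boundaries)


Word boundaries (\b) mark the start/end of each word.
Text: 'big fig sun'
Splitting by whitespace:
  Word 1: 'big'
  Word 2: 'fig'
  Word 3: 'sun'
Total whole words: 3

3


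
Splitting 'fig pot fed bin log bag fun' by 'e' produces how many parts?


Splitting by 'e' breaks the string at each occurrence of the separator.
Text: 'fig pot fed bin log bag fun'
Parts after split:
  Part 1: 'fig pot f'
  Part 2: 'd bin log bag fun'
Total parts: 2

2


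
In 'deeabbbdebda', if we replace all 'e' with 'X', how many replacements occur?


re.sub('e', 'X', text) replaces every occurrence of 'e' with 'X'.
Text: 'deeabbbdebda'
Scanning for 'e':
  pos 1: 'e' -> replacement #1
  pos 2: 'e' -> replacement #2
  pos 8: 'e' -> replacement #3
Total replacements: 3

3


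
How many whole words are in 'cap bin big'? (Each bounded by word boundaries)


Word boundaries (\b) mark the start/end of each word.
Text: 'cap bin big'
Splitting by whitespace:
  Word 1: 'cap'
  Word 2: 'bin'
  Word 3: 'big'
Total whole words: 3

3


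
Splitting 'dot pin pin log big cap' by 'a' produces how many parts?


Splitting by 'a' breaks the string at each occurrence of the separator.
Text: 'dot pin pin log big cap'
Parts after split:
  Part 1: 'dot pin pin log big c'
  Part 2: 'p'
Total parts: 2

2


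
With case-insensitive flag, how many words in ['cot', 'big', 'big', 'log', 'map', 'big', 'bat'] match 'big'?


Case-insensitive matching: compare each word's lowercase form to 'big'.
  'cot' -> lower='cot' -> no
  'big' -> lower='big' -> MATCH
  'big' -> lower='big' -> MATCH
  'log' -> lower='log' -> no
  'map' -> lower='map' -> no
  'big' -> lower='big' -> MATCH
  'bat' -> lower='bat' -> no
Matches: ['big', 'big', 'big']
Count: 3

3


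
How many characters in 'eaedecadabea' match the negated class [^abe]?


Negated class [^abe] matches any char NOT in {a, b, e}
Scanning 'eaedecadabea':
  pos 0: 'e' -> no (excluded)
  pos 1: 'a' -> no (excluded)
  pos 2: 'e' -> no (excluded)
  pos 3: 'd' -> MATCH
  pos 4: 'e' -> no (excluded)
  pos 5: 'c' -> MATCH
  pos 6: 'a' -> no (excluded)
  pos 7: 'd' -> MATCH
  pos 8: 'a' -> no (excluded)
  pos 9: 'b' -> no (excluded)
  pos 10: 'e' -> no (excluded)
  pos 11: 'a' -> no (excluded)
Total matches: 3

3


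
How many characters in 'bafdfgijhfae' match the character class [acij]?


Character class [acij] matches any of: {a, c, i, j}
Scanning string 'bafdfgijhfae' character by character:
  pos 0: 'b' -> no
  pos 1: 'a' -> MATCH
  pos 2: 'f' -> no
  pos 3: 'd' -> no
  pos 4: 'f' -> no
  pos 5: 'g' -> no
  pos 6: 'i' -> MATCH
  pos 7: 'j' -> MATCH
  pos 8: 'h' -> no
  pos 9: 'f' -> no
  pos 10: 'a' -> MATCH
  pos 11: 'e' -> no
Total matches: 4

4


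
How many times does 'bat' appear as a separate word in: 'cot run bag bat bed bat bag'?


Scanning each word for exact match 'bat':
  Word 1: 'cot' -> no
  Word 2: 'run' -> no
  Word 3: 'bag' -> no
  Word 4: 'bat' -> MATCH
  Word 5: 'bed' -> no
  Word 6: 'bat' -> MATCH
  Word 7: 'bag' -> no
Total matches: 2

2


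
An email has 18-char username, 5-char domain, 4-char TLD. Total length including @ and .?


An email address has format: username@domain.tld
Username length: 18
'@' character: 1
Domain length: 5
'.' character: 1
TLD length: 4
Total = 18 + 1 + 5 + 1 + 4 = 29

29


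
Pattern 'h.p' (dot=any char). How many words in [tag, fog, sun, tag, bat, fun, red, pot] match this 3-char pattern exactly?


Pattern 'h.p' means: starts with 'h', any single char, ends with 'p'.
Checking each word (must be exactly 3 chars):
  'tag' (len=3): no
  'fog' (len=3): no
  'sun' (len=3): no
  'tag' (len=3): no
  'bat' (len=3): no
  'fun' (len=3): no
  'red' (len=3): no
  'pot' (len=3): no
Matching words: []
Total: 0

0


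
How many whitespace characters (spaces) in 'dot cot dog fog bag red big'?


\s matches whitespace characters (spaces, tabs, etc.).
Text: 'dot cot dog fog bag red big'
This text has 7 words separated by spaces.
Number of spaces = number of words - 1 = 7 - 1 = 6

6


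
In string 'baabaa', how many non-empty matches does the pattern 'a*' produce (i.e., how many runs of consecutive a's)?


Pattern 'a*' matches zero or more a's. We want non-empty runs of consecutive a's.
String: 'baabaa'
Walking through the string to find runs of a's:
  Run 1: positions 1-2 -> 'aa'
  Run 2: positions 4-5 -> 'aa'
Non-empty runs found: ['aa', 'aa']
Count: 2

2


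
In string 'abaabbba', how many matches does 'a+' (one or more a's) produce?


Pattern 'a+' matches one or more consecutive a's.
String: 'abaabbba'
Scanning for runs of a:
  Match 1: 'a' (length 1)
  Match 2: 'aa' (length 2)
  Match 3: 'a' (length 1)
Total matches: 3

3


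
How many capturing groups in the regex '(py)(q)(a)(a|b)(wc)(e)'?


To count capturing groups, count each '(' that starts a group.
Pattern: '(py)(q)(a)(a|b)(wc)(e)'
Walking through the pattern:
  Position 0: '(' -> group #1
  Position 4: '(' -> group #2
  Position 7: '(' -> group #3
  Position 10: '(' -> group #4
  Position 15: '(' -> group #5
  Position 19: '(' -> group #6
Total capturing groups: 6

6


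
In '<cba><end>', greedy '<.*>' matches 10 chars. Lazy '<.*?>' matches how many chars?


Greedy '<.*>' tries to match as MUCH as possible.
Lazy '<.*?>' tries to match as LITTLE as possible.

String: '<cba><end>'
Greedy '<.*>' starts at first '<' and extends to the LAST '>': '<cba><end>' (10 chars)
Lazy '<.*?>' starts at first '<' and stops at the FIRST '>': '<cba>' (5 chars)

5


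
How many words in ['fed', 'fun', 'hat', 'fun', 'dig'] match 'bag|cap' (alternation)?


Alternation 'bag|cap' matches either 'bag' or 'cap'.
Checking each word:
  'fed' -> no
  'fun' -> no
  'hat' -> no
  'fun' -> no
  'dig' -> no
Matches: []
Count: 0

0


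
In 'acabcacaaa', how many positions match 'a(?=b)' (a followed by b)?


Lookahead 'a(?=b)' matches 'a' only when followed by 'b'.
String: 'acabcacaaa'
Checking each position where char is 'a':
  pos 0: 'a' -> no (next='c')
  pos 2: 'a' -> MATCH (next='b')
  pos 5: 'a' -> no (next='c')
  pos 7: 'a' -> no (next='a')
  pos 8: 'a' -> no (next='a')
Matching positions: [2]
Count: 1

1


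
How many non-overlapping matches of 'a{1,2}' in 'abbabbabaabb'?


Pattern 'a{1,2}' matches between 1 and 2 consecutive a's (greedy).
String: 'abbabbabaabb'
Finding runs of a's and applying greedy matching:
  Run at pos 0: 'a' (length 1)
  Run at pos 3: 'a' (length 1)
  Run at pos 6: 'a' (length 1)
  Run at pos 8: 'aa' (length 2)
Matches: ['a', 'a', 'a', 'aa']
Count: 4

4


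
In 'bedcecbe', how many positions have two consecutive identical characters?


Looking for consecutive identical characters in 'bedcecbe':
  pos 0-1: 'b' vs 'e' -> different
  pos 1-2: 'e' vs 'd' -> different
  pos 2-3: 'd' vs 'c' -> different
  pos 3-4: 'c' vs 'e' -> different
  pos 4-5: 'e' vs 'c' -> different
  pos 5-6: 'c' vs 'b' -> different
  pos 6-7: 'b' vs 'e' -> different
Consecutive identical pairs: []
Count: 0

0


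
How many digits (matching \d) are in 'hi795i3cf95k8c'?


\d matches any digit 0-9.
Scanning 'hi795i3cf95k8c':
  pos 2: '7' -> DIGIT
  pos 3: '9' -> DIGIT
  pos 4: '5' -> DIGIT
  pos 6: '3' -> DIGIT
  pos 9: '9' -> DIGIT
  pos 10: '5' -> DIGIT
  pos 12: '8' -> DIGIT
Digits found: ['7', '9', '5', '3', '9', '5', '8']
Total: 7

7


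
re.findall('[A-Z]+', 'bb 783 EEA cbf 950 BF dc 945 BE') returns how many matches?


Pattern '[A-Z]+' finds one or more uppercase letters.
Text: 'bb 783 EEA cbf 950 BF dc 945 BE'
Scanning for matches:
  Match 1: 'EEA'
  Match 2: 'BF'
  Match 3: 'BE'
Total matches: 3

3


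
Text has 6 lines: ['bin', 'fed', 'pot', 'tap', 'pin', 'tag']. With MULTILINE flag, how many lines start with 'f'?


With MULTILINE flag, ^ matches the start of each line.
Lines: ['bin', 'fed', 'pot', 'tap', 'pin', 'tag']
Checking which lines start with 'f':
  Line 1: 'bin' -> no
  Line 2: 'fed' -> MATCH
  Line 3: 'pot' -> no
  Line 4: 'tap' -> no
  Line 5: 'pin' -> no
  Line 6: 'tag' -> no
Matching lines: ['fed']
Count: 1

1


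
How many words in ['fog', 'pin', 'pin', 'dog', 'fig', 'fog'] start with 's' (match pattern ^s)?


Pattern ^s anchors to start of word. Check which words begin with 's':
  'fog' -> no
  'pin' -> no
  'pin' -> no
  'dog' -> no
  'fig' -> no
  'fog' -> no
Matching words: []
Count: 0

0


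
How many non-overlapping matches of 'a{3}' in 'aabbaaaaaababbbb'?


Pattern 'a{3}' matches exactly 3 consecutive a's (greedy, non-overlapping).
String: 'aabbaaaaaababbbb'
Scanning for runs of a's:
  Run at pos 0: 'aa' (length 2) -> 0 match(es)
  Run at pos 4: 'aaaaaa' (length 6) -> 2 match(es)
  Run at pos 11: 'a' (length 1) -> 0 match(es)
Matches found: ['aaa', 'aaa']
Total: 2

2


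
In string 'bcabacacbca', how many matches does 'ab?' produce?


Pattern 'ab?' matches 'a' optionally followed by 'b'.
String: 'bcabacacbca'
Scanning left to right for 'a' then checking next char:
  Match 1: 'ab' (a followed by b)
  Match 2: 'a' (a not followed by b)
  Match 3: 'a' (a not followed by b)
  Match 4: 'a' (a not followed by b)
Total matches: 4

4


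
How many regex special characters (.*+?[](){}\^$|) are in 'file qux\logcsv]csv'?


Regex special characters are: . * + ? [ ] ( ) { } \ ^ $ |
Scanning 'file qux\logcsv]csv':
  pos 8: '\' -> SPECIAL
  pos 15: ']' -> SPECIAL
Special chars found: ['\\', ']']
Total: 2

2


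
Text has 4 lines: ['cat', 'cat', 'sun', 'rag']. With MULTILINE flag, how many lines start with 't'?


With MULTILINE flag, ^ matches the start of each line.
Lines: ['cat', 'cat', 'sun', 'rag']
Checking which lines start with 't':
  Line 1: 'cat' -> no
  Line 2: 'cat' -> no
  Line 3: 'sun' -> no
  Line 4: 'rag' -> no
Matching lines: []
Count: 0

0


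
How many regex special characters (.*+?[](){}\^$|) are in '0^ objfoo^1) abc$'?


Regex special characters are: . * + ? [ ] ( ) { } \ ^ $ |
Scanning '0^ objfoo^1) abc$':
  pos 1: '^' -> SPECIAL
  pos 9: '^' -> SPECIAL
  pos 11: ')' -> SPECIAL
  pos 16: '$' -> SPECIAL
Special chars found: ['^', '^', ')', '$']
Total: 4

4


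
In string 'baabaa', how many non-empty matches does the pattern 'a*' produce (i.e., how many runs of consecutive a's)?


Pattern 'a*' matches zero or more a's. We want non-empty runs of consecutive a's.
String: 'baabaa'
Walking through the string to find runs of a's:
  Run 1: positions 1-2 -> 'aa'
  Run 2: positions 4-5 -> 'aa'
Non-empty runs found: ['aa', 'aa']
Count: 2

2


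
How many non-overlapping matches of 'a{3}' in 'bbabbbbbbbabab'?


Pattern 'a{3}' matches exactly 3 consecutive a's (greedy, non-overlapping).
String: 'bbabbbbbbbabab'
Scanning for runs of a's:
  Run at pos 2: 'a' (length 1) -> 0 match(es)
  Run at pos 10: 'a' (length 1) -> 0 match(es)
  Run at pos 12: 'a' (length 1) -> 0 match(es)
Matches found: []
Total: 0

0


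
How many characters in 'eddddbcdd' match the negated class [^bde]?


Negated class [^bde] matches any char NOT in {b, d, e}
Scanning 'eddddbcdd':
  pos 0: 'e' -> no (excluded)
  pos 1: 'd' -> no (excluded)
  pos 2: 'd' -> no (excluded)
  pos 3: 'd' -> no (excluded)
  pos 4: 'd' -> no (excluded)
  pos 5: 'b' -> no (excluded)
  pos 6: 'c' -> MATCH
  pos 7: 'd' -> no (excluded)
  pos 8: 'd' -> no (excluded)
Total matches: 1

1


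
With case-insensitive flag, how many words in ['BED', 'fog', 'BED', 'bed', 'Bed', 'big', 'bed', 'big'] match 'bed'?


Case-insensitive matching: compare each word's lowercase form to 'bed'.
  'BED' -> lower='bed' -> MATCH
  'fog' -> lower='fog' -> no
  'BED' -> lower='bed' -> MATCH
  'bed' -> lower='bed' -> MATCH
  'Bed' -> lower='bed' -> MATCH
  'big' -> lower='big' -> no
  'bed' -> lower='bed' -> MATCH
  'big' -> lower='big' -> no
Matches: ['BED', 'BED', 'bed', 'Bed', 'bed']
Count: 5

5


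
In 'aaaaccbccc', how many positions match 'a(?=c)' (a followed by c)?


Lookahead 'a(?=c)' matches 'a' only when followed by 'c'.
String: 'aaaaccbccc'
Checking each position where char is 'a':
  pos 0: 'a' -> no (next='a')
  pos 1: 'a' -> no (next='a')
  pos 2: 'a' -> no (next='a')
  pos 3: 'a' -> MATCH (next='c')
Matching positions: [3]
Count: 1

1


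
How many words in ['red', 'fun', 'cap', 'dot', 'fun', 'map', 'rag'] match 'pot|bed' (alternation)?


Alternation 'pot|bed' matches either 'pot' or 'bed'.
Checking each word:
  'red' -> no
  'fun' -> no
  'cap' -> no
  'dot' -> no
  'fun' -> no
  'map' -> no
  'rag' -> no
Matches: []
Count: 0

0


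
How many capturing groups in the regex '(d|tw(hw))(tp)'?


To count capturing groups, count each '(' that starts a group.
Pattern: '(d|tw(hw))(tp)'
Walking through the pattern:
  Position 0: '(' -> group #1
  Position 5: '(' -> group #2
  Position 10: '(' -> group #3
Total capturing groups: 3

3


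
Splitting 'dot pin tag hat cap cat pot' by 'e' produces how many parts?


Splitting by 'e' breaks the string at each occurrence of the separator.
Text: 'dot pin tag hat cap cat pot'
Parts after split:
  Part 1: 'dot pin tag hat cap cat pot'
Total parts: 1

1


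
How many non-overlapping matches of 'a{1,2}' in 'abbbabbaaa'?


Pattern 'a{1,2}' matches between 1 and 2 consecutive a's (greedy).
String: 'abbbabbaaa'
Finding runs of a's and applying greedy matching:
  Run at pos 0: 'a' (length 1)
  Run at pos 4: 'a' (length 1)
  Run at pos 7: 'aaa' (length 3)
Matches: ['a', 'a', 'aa', 'a']
Count: 4

4


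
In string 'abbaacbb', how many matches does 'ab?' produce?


Pattern 'ab?' matches 'a' optionally followed by 'b'.
String: 'abbaacbb'
Scanning left to right for 'a' then checking next char:
  Match 1: 'ab' (a followed by b)
  Match 2: 'a' (a not followed by b)
  Match 3: 'a' (a not followed by b)
Total matches: 3

3


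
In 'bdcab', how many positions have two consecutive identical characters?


Looking for consecutive identical characters in 'bdcab':
  pos 0-1: 'b' vs 'd' -> different
  pos 1-2: 'd' vs 'c' -> different
  pos 2-3: 'c' vs 'a' -> different
  pos 3-4: 'a' vs 'b' -> different
Consecutive identical pairs: []
Count: 0

0


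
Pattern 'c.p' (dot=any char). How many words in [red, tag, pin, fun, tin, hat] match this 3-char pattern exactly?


Pattern 'c.p' means: starts with 'c', any single char, ends with 'p'.
Checking each word (must be exactly 3 chars):
  'red' (len=3): no
  'tag' (len=3): no
  'pin' (len=3): no
  'fun' (len=3): no
  'tin' (len=3): no
  'hat' (len=3): no
Matching words: []
Total: 0

0


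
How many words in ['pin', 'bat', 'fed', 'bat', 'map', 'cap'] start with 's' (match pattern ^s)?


Pattern ^s anchors to start of word. Check which words begin with 's':
  'pin' -> no
  'bat' -> no
  'fed' -> no
  'bat' -> no
  'map' -> no
  'cap' -> no
Matching words: []
Count: 0

0


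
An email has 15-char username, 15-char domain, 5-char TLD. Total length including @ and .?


An email address has format: username@domain.tld
Username length: 15
'@' character: 1
Domain length: 15
'.' character: 1
TLD length: 5
Total = 15 + 1 + 15 + 1 + 5 = 37

37


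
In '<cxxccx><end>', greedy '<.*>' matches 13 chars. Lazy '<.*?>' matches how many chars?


Greedy '<.*>' tries to match as MUCH as possible.
Lazy '<.*?>' tries to match as LITTLE as possible.

String: '<cxxccx><end>'
Greedy '<.*>' starts at first '<' and extends to the LAST '>': '<cxxccx><end>' (13 chars)
Lazy '<.*?>' starts at first '<' and stops at the FIRST '>': '<cxxccx>' (8 chars)

8


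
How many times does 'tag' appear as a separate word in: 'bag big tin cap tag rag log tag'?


Scanning each word for exact match 'tag':
  Word 1: 'bag' -> no
  Word 2: 'big' -> no
  Word 3: 'tin' -> no
  Word 4: 'cap' -> no
  Word 5: 'tag' -> MATCH
  Word 6: 'rag' -> no
  Word 7: 'log' -> no
  Word 8: 'tag' -> MATCH
Total matches: 2

2


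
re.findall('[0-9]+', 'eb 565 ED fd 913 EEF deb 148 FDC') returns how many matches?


Pattern '[0-9]+' finds one or more digits.
Text: 'eb 565 ED fd 913 EEF deb 148 FDC'
Scanning for matches:
  Match 1: '565'
  Match 2: '913'
  Match 3: '148'
Total matches: 3

3


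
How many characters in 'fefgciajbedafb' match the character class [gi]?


Character class [gi] matches any of: {g, i}
Scanning string 'fefgciajbedafb' character by character:
  pos 0: 'f' -> no
  pos 1: 'e' -> no
  pos 2: 'f' -> no
  pos 3: 'g' -> MATCH
  pos 4: 'c' -> no
  pos 5: 'i' -> MATCH
  pos 6: 'a' -> no
  pos 7: 'j' -> no
  pos 8: 'b' -> no
  pos 9: 'e' -> no
  pos 10: 'd' -> no
  pos 11: 'a' -> no
  pos 12: 'f' -> no
  pos 13: 'b' -> no
Total matches: 2

2


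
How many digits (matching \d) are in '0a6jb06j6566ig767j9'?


\d matches any digit 0-9.
Scanning '0a6jb06j6566ig767j9':
  pos 0: '0' -> DIGIT
  pos 2: '6' -> DIGIT
  pos 5: '0' -> DIGIT
  pos 6: '6' -> DIGIT
  pos 8: '6' -> DIGIT
  pos 9: '5' -> DIGIT
  pos 10: '6' -> DIGIT
  pos 11: '6' -> DIGIT
  pos 14: '7' -> DIGIT
  pos 15: '6' -> DIGIT
  pos 16: '7' -> DIGIT
  pos 18: '9' -> DIGIT
Digits found: ['0', '6', '0', '6', '6', '5', '6', '6', '7', '6', '7', '9']
Total: 12

12


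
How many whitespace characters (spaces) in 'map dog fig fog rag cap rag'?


\s matches whitespace characters (spaces, tabs, etc.).
Text: 'map dog fig fog rag cap rag'
This text has 7 words separated by spaces.
Number of spaces = number of words - 1 = 7 - 1 = 6

6


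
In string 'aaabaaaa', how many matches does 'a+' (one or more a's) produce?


Pattern 'a+' matches one or more consecutive a's.
String: 'aaabaaaa'
Scanning for runs of a:
  Match 1: 'aaa' (length 3)
  Match 2: 'aaaa' (length 4)
Total matches: 2

2


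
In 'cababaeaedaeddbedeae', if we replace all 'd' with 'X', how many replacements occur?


re.sub('d', 'X', text) replaces every occurrence of 'd' with 'X'.
Text: 'cababaeaedaeddbedeae'
Scanning for 'd':
  pos 9: 'd' -> replacement #1
  pos 12: 'd' -> replacement #2
  pos 13: 'd' -> replacement #3
  pos 16: 'd' -> replacement #4
Total replacements: 4

4


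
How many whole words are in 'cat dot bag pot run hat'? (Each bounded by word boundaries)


Word boundaries (\b) mark the start/end of each word.
Text: 'cat dot bag pot run hat'
Splitting by whitespace:
  Word 1: 'cat'
  Word 2: 'dot'
  Word 3: 'bag'
  Word 4: 'pot'
  Word 5: 'run'
  Word 6: 'hat'
Total whole words: 6

6


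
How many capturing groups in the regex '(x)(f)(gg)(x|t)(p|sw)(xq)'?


To count capturing groups, count each '(' that starts a group.
Pattern: '(x)(f)(gg)(x|t)(p|sw)(xq)'
Walking through the pattern:
  Position 0: '(' -> group #1
  Position 3: '(' -> group #2
  Position 6: '(' -> group #3
  Position 10: '(' -> group #4
  Position 15: '(' -> group #5
  Position 21: '(' -> group #6
Total capturing groups: 6

6


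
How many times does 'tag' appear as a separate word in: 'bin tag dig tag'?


Scanning each word for exact match 'tag':
  Word 1: 'bin' -> no
  Word 2: 'tag' -> MATCH
  Word 3: 'dig' -> no
  Word 4: 'tag' -> MATCH
Total matches: 2

2


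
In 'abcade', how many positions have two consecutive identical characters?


Looking for consecutive identical characters in 'abcade':
  pos 0-1: 'a' vs 'b' -> different
  pos 1-2: 'b' vs 'c' -> different
  pos 2-3: 'c' vs 'a' -> different
  pos 3-4: 'a' vs 'd' -> different
  pos 4-5: 'd' vs 'e' -> different
Consecutive identical pairs: []
Count: 0

0


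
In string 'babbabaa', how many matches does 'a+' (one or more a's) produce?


Pattern 'a+' matches one or more consecutive a's.
String: 'babbabaa'
Scanning for runs of a:
  Match 1: 'a' (length 1)
  Match 2: 'a' (length 1)
  Match 3: 'aa' (length 2)
Total matches: 3

3


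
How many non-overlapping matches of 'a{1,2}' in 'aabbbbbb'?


Pattern 'a{1,2}' matches between 1 and 2 consecutive a's (greedy).
String: 'aabbbbbb'
Finding runs of a's and applying greedy matching:
  Run at pos 0: 'aa' (length 2)
Matches: ['aa']
Count: 1

1


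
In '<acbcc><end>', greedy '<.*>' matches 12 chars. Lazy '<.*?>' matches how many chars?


Greedy '<.*>' tries to match as MUCH as possible.
Lazy '<.*?>' tries to match as LITTLE as possible.

String: '<acbcc><end>'
Greedy '<.*>' starts at first '<' and extends to the LAST '>': '<acbcc><end>' (12 chars)
Lazy '<.*?>' starts at first '<' and stops at the FIRST '>': '<acbcc>' (7 chars)

7


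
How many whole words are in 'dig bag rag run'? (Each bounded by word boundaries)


Word boundaries (\b) mark the start/end of each word.
Text: 'dig bag rag run'
Splitting by whitespace:
  Word 1: 'dig'
  Word 2: 'bag'
  Word 3: 'rag'
  Word 4: 'run'
Total whole words: 4

4


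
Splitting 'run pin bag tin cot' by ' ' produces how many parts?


Splitting by ' ' breaks the string at each occurrence of the separator.
Text: 'run pin bag tin cot'
Parts after split:
  Part 1: 'run'
  Part 2: 'pin'
  Part 3: 'bag'
  Part 4: 'tin'
  Part 5: 'cot'
Total parts: 5

5


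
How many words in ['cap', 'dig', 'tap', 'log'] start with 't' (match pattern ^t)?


Pattern ^t anchors to start of word. Check which words begin with 't':
  'cap' -> no
  'dig' -> no
  'tap' -> MATCH (starts with 't')
  'log' -> no
Matching words: ['tap']
Count: 1

1


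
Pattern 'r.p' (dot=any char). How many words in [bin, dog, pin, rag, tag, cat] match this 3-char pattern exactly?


Pattern 'r.p' means: starts with 'r', any single char, ends with 'p'.
Checking each word (must be exactly 3 chars):
  'bin' (len=3): no
  'dog' (len=3): no
  'pin' (len=3): no
  'rag' (len=3): no
  'tag' (len=3): no
  'cat' (len=3): no
Matching words: []
Total: 0

0


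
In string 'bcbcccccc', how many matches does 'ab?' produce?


Pattern 'ab?' matches 'a' optionally followed by 'b'.
String: 'bcbcccccc'
Scanning left to right for 'a' then checking next char:
Total matches: 0

0


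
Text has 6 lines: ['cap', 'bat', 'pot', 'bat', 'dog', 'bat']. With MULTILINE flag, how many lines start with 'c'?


With MULTILINE flag, ^ matches the start of each line.
Lines: ['cap', 'bat', 'pot', 'bat', 'dog', 'bat']
Checking which lines start with 'c':
  Line 1: 'cap' -> MATCH
  Line 2: 'bat' -> no
  Line 3: 'pot' -> no
  Line 4: 'bat' -> no
  Line 5: 'dog' -> no
  Line 6: 'bat' -> no
Matching lines: ['cap']
Count: 1

1


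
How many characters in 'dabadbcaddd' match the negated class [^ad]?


Negated class [^ad] matches any char NOT in {a, d}
Scanning 'dabadbcaddd':
  pos 0: 'd' -> no (excluded)
  pos 1: 'a' -> no (excluded)
  pos 2: 'b' -> MATCH
  pos 3: 'a' -> no (excluded)
  pos 4: 'd' -> no (excluded)
  pos 5: 'b' -> MATCH
  pos 6: 'c' -> MATCH
  pos 7: 'a' -> no (excluded)
  pos 8: 'd' -> no (excluded)
  pos 9: 'd' -> no (excluded)
  pos 10: 'd' -> no (excluded)
Total matches: 3

3


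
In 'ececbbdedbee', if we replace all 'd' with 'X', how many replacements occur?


re.sub('d', 'X', text) replaces every occurrence of 'd' with 'X'.
Text: 'ececbbdedbee'
Scanning for 'd':
  pos 6: 'd' -> replacement #1
  pos 8: 'd' -> replacement #2
Total replacements: 2

2


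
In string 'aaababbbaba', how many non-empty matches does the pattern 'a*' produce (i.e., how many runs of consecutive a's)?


Pattern 'a*' matches zero or more a's. We want non-empty runs of consecutive a's.
String: 'aaababbbaba'
Walking through the string to find runs of a's:
  Run 1: positions 0-2 -> 'aaa'
  Run 2: positions 4-4 -> 'a'
  Run 3: positions 8-8 -> 'a'
  Run 4: positions 10-10 -> 'a'
Non-empty runs found: ['aaa', 'a', 'a', 'a']
Count: 4

4


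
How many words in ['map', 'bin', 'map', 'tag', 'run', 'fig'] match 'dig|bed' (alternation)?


Alternation 'dig|bed' matches either 'dig' or 'bed'.
Checking each word:
  'map' -> no
  'bin' -> no
  'map' -> no
  'tag' -> no
  'run' -> no
  'fig' -> no
Matches: []
Count: 0

0


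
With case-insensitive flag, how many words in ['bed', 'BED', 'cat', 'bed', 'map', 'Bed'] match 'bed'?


Case-insensitive matching: compare each word's lowercase form to 'bed'.
  'bed' -> lower='bed' -> MATCH
  'BED' -> lower='bed' -> MATCH
  'cat' -> lower='cat' -> no
  'bed' -> lower='bed' -> MATCH
  'map' -> lower='map' -> no
  'Bed' -> lower='bed' -> MATCH
Matches: ['bed', 'BED', 'bed', 'Bed']
Count: 4

4


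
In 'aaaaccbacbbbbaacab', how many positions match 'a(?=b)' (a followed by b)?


Lookahead 'a(?=b)' matches 'a' only when followed by 'b'.
String: 'aaaaccbacbbbbaacab'
Checking each position where char is 'a':
  pos 0: 'a' -> no (next='a')
  pos 1: 'a' -> no (next='a')
  pos 2: 'a' -> no (next='a')
  pos 3: 'a' -> no (next='c')
  pos 7: 'a' -> no (next='c')
  pos 13: 'a' -> no (next='a')
  pos 14: 'a' -> no (next='c')
  pos 16: 'a' -> MATCH (next='b')
Matching positions: [16]
Count: 1

1


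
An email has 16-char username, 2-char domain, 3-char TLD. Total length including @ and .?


An email address has format: username@domain.tld
Username length: 16
'@' character: 1
Domain length: 2
'.' character: 1
TLD length: 3
Total = 16 + 1 + 2 + 1 + 3 = 23

23


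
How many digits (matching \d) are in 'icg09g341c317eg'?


\d matches any digit 0-9.
Scanning 'icg09g341c317eg':
  pos 3: '0' -> DIGIT
  pos 4: '9' -> DIGIT
  pos 6: '3' -> DIGIT
  pos 7: '4' -> DIGIT
  pos 8: '1' -> DIGIT
  pos 10: '3' -> DIGIT
  pos 11: '1' -> DIGIT
  pos 12: '7' -> DIGIT
Digits found: ['0', '9', '3', '4', '1', '3', '1', '7']
Total: 8

8


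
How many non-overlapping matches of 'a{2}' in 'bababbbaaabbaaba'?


Pattern 'a{2}' matches exactly 2 consecutive a's (greedy, non-overlapping).
String: 'bababbbaaabbaaba'
Scanning for runs of a's:
  Run at pos 1: 'a' (length 1) -> 0 match(es)
  Run at pos 3: 'a' (length 1) -> 0 match(es)
  Run at pos 7: 'aaa' (length 3) -> 1 match(es)
  Run at pos 12: 'aa' (length 2) -> 1 match(es)
  Run at pos 15: 'a' (length 1) -> 0 match(es)
Matches found: ['aa', 'aa']
Total: 2

2


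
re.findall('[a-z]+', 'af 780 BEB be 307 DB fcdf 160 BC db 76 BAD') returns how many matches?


Pattern '[a-z]+' finds one or more lowercase letters.
Text: 'af 780 BEB be 307 DB fcdf 160 BC db 76 BAD'
Scanning for matches:
  Match 1: 'af'
  Match 2: 'be'
  Match 3: 'fcdf'
  Match 4: 'db'
Total matches: 4

4


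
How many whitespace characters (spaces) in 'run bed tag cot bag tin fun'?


\s matches whitespace characters (spaces, tabs, etc.).
Text: 'run bed tag cot bag tin fun'
This text has 7 words separated by spaces.
Number of spaces = number of words - 1 = 7 - 1 = 6

6


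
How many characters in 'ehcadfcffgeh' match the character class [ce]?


Character class [ce] matches any of: {c, e}
Scanning string 'ehcadfcffgeh' character by character:
  pos 0: 'e' -> MATCH
  pos 1: 'h' -> no
  pos 2: 'c' -> MATCH
  pos 3: 'a' -> no
  pos 4: 'd' -> no
  pos 5: 'f' -> no
  pos 6: 'c' -> MATCH
  pos 7: 'f' -> no
  pos 8: 'f' -> no
  pos 9: 'g' -> no
  pos 10: 'e' -> MATCH
  pos 11: 'h' -> no
Total matches: 4

4


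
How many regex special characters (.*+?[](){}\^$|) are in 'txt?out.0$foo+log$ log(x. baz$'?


Regex special characters are: . * + ? [ ] ( ) { } \ ^ $ |
Scanning 'txt?out.0$foo+log$ log(x. baz$':
  pos 3: '?' -> SPECIAL
  pos 7: '.' -> SPECIAL
  pos 9: '$' -> SPECIAL
  pos 13: '+' -> SPECIAL
  pos 17: '$' -> SPECIAL
  pos 22: '(' -> SPECIAL
  pos 24: '.' -> SPECIAL
  pos 29: '$' -> SPECIAL
Special chars found: ['?', '.', '$', '+', '$', '(', '.', '$']
Total: 8

8


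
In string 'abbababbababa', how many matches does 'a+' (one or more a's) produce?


Pattern 'a+' matches one or more consecutive a's.
String: 'abbababbababa'
Scanning for runs of a:
  Match 1: 'a' (length 1)
  Match 2: 'a' (length 1)
  Match 3: 'a' (length 1)
  Match 4: 'a' (length 1)
  Match 5: 'a' (length 1)
  Match 6: 'a' (length 1)
Total matches: 6

6


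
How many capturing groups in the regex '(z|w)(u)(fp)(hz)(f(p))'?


To count capturing groups, count each '(' that starts a group.
Pattern: '(z|w)(u)(fp)(hz)(f(p))'
Walking through the pattern:
  Position 0: '(' -> group #1
  Position 5: '(' -> group #2
  Position 8: '(' -> group #3
  Position 12: '(' -> group #4
  Position 16: '(' -> group #5
  Position 18: '(' -> group #6
Total capturing groups: 6

6


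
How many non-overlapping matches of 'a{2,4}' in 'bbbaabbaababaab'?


Pattern 'a{2,4}' matches between 2 and 4 consecutive a's (greedy).
String: 'bbbaabbaababaab'
Finding runs of a's and applying greedy matching:
  Run at pos 3: 'aa' (length 2)
  Run at pos 7: 'aa' (length 2)
  Run at pos 10: 'a' (length 1)
  Run at pos 12: 'aa' (length 2)
Matches: ['aa', 'aa', 'aa']
Count: 3

3


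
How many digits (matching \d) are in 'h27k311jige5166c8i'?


\d matches any digit 0-9.
Scanning 'h27k311jige5166c8i':
  pos 1: '2' -> DIGIT
  pos 2: '7' -> DIGIT
  pos 4: '3' -> DIGIT
  pos 5: '1' -> DIGIT
  pos 6: '1' -> DIGIT
  pos 11: '5' -> DIGIT
  pos 12: '1' -> DIGIT
  pos 13: '6' -> DIGIT
  pos 14: '6' -> DIGIT
  pos 16: '8' -> DIGIT
Digits found: ['2', '7', '3', '1', '1', '5', '1', '6', '6', '8']
Total: 10

10


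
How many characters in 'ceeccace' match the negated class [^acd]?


Negated class [^acd] matches any char NOT in {a, c, d}
Scanning 'ceeccace':
  pos 0: 'c' -> no (excluded)
  pos 1: 'e' -> MATCH
  pos 2: 'e' -> MATCH
  pos 3: 'c' -> no (excluded)
  pos 4: 'c' -> no (excluded)
  pos 5: 'a' -> no (excluded)
  pos 6: 'c' -> no (excluded)
  pos 7: 'e' -> MATCH
Total matches: 3

3


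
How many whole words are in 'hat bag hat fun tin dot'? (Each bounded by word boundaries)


Word boundaries (\b) mark the start/end of each word.
Text: 'hat bag hat fun tin dot'
Splitting by whitespace:
  Word 1: 'hat'
  Word 2: 'bag'
  Word 3: 'hat'
  Word 4: 'fun'
  Word 5: 'tin'
  Word 6: 'dot'
Total whole words: 6

6


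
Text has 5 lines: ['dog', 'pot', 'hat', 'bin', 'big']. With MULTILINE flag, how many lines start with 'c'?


With MULTILINE flag, ^ matches the start of each line.
Lines: ['dog', 'pot', 'hat', 'bin', 'big']
Checking which lines start with 'c':
  Line 1: 'dog' -> no
  Line 2: 'pot' -> no
  Line 3: 'hat' -> no
  Line 4: 'bin' -> no
  Line 5: 'big' -> no
Matching lines: []
Count: 0

0


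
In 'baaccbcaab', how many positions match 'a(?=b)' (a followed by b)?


Lookahead 'a(?=b)' matches 'a' only when followed by 'b'.
String: 'baaccbcaab'
Checking each position where char is 'a':
  pos 1: 'a' -> no (next='a')
  pos 2: 'a' -> no (next='c')
  pos 7: 'a' -> no (next='a')
  pos 8: 'a' -> MATCH (next='b')
Matching positions: [8]
Count: 1

1


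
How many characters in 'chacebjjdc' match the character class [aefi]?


Character class [aefi] matches any of: {a, e, f, i}
Scanning string 'chacebjjdc' character by character:
  pos 0: 'c' -> no
  pos 1: 'h' -> no
  pos 2: 'a' -> MATCH
  pos 3: 'c' -> no
  pos 4: 'e' -> MATCH
  pos 5: 'b' -> no
  pos 6: 'j' -> no
  pos 7: 'j' -> no
  pos 8: 'd' -> no
  pos 9: 'c' -> no
Total matches: 2

2


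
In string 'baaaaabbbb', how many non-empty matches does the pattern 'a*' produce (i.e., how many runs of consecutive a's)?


Pattern 'a*' matches zero or more a's. We want non-empty runs of consecutive a's.
String: 'baaaaabbbb'
Walking through the string to find runs of a's:
  Run 1: positions 1-5 -> 'aaaaa'
Non-empty runs found: ['aaaaa']
Count: 1

1


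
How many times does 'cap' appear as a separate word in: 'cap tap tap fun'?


Scanning each word for exact match 'cap':
  Word 1: 'cap' -> MATCH
  Word 2: 'tap' -> no
  Word 3: 'tap' -> no
  Word 4: 'fun' -> no
Total matches: 1

1


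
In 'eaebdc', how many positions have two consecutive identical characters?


Looking for consecutive identical characters in 'eaebdc':
  pos 0-1: 'e' vs 'a' -> different
  pos 1-2: 'a' vs 'e' -> different
  pos 2-3: 'e' vs 'b' -> different
  pos 3-4: 'b' vs 'd' -> different
  pos 4-5: 'd' vs 'c' -> different
Consecutive identical pairs: []
Count: 0

0


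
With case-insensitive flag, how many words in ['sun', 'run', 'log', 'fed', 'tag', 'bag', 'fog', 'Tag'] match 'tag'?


Case-insensitive matching: compare each word's lowercase form to 'tag'.
  'sun' -> lower='sun' -> no
  'run' -> lower='run' -> no
  'log' -> lower='log' -> no
  'fed' -> lower='fed' -> no
  'tag' -> lower='tag' -> MATCH
  'bag' -> lower='bag' -> no
  'fog' -> lower='fog' -> no
  'Tag' -> lower='tag' -> MATCH
Matches: ['tag', 'Tag']
Count: 2

2
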